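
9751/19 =9751/19 = 513.21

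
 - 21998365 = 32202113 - 54200478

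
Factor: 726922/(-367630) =-959/485 = -5^( -1)*7^1*97^(-1)*137^1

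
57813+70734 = 128547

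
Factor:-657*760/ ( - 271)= 2^3 * 3^2*5^1*19^1*73^1*271^(-1 ) = 499320/271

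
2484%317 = 265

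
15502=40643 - 25141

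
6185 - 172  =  6013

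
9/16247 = 9/16247 = 0.00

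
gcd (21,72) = 3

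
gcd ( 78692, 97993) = 1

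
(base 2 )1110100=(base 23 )51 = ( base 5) 431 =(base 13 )8c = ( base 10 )116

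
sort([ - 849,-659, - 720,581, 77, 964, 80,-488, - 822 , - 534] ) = [ - 849, - 822,-720, - 659,-534,-488, 77 , 80, 581,  964 ]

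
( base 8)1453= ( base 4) 30223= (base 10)811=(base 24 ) 19J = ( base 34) nt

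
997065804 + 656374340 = 1653440144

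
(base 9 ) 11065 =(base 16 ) 1cb5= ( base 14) 296d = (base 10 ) 7349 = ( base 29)8lc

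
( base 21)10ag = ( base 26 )e0n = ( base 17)1FE1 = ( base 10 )9487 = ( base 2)10010100001111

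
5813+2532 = 8345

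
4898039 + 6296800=11194839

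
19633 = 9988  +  9645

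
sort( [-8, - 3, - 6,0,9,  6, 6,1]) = [ - 8, - 6,  -  3,0,1,6,6, 9]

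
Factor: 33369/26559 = 3^(  -  1)*7^2*13^( - 1) = 49/39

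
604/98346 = 302/49173 = 0.01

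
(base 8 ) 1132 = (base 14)310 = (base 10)602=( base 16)25a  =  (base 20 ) 1a2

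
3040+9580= 12620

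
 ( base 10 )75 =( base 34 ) 27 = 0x4b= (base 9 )83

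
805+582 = 1387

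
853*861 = 734433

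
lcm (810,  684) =30780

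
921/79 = 11 + 52/79=   11.66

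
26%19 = 7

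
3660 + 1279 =4939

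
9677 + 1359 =11036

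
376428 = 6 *62738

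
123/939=41/313 = 0.13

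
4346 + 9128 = 13474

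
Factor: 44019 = 3^2*67^1*73^1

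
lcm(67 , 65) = 4355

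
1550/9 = 1550/9  =  172.22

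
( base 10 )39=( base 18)23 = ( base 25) 1e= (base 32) 17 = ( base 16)27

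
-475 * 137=-65075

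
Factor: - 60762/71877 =-82/97 = - 2^1*41^1*97^( - 1)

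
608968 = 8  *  76121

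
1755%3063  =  1755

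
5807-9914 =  - 4107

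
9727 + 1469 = 11196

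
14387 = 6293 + 8094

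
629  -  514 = 115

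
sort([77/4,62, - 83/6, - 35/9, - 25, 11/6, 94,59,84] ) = [ - 25, - 83/6,-35/9, 11/6,77/4,59, 62,  84,94 ] 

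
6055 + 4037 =10092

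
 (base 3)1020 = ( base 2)100001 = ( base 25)18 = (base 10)33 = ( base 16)21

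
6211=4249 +1962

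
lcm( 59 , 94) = 5546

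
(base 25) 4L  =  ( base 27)4d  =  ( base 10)121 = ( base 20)61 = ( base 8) 171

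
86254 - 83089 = 3165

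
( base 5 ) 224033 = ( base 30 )8R8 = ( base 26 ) bma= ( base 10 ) 8018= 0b1111101010010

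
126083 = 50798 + 75285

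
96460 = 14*6890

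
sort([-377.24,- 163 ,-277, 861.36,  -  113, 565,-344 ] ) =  [ - 377.24, - 344, - 277, - 163 , - 113, 565, 861.36]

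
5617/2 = 2808 +1/2=2808.50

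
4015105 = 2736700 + 1278405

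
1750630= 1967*890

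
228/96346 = 114/48173= 0.00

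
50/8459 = 50/8459 = 0.01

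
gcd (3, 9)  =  3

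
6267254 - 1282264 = 4984990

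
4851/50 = 97+1/50  =  97.02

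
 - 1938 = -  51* 38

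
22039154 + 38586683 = 60625837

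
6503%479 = 276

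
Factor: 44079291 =3^2*937^1*5227^1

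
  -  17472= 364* ( - 48)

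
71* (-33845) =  - 2402995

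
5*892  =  4460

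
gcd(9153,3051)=3051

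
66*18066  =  1192356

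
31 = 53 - 22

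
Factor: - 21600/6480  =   - 2^1*3^(-1) * 5^1= - 10/3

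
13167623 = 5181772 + 7985851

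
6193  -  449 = 5744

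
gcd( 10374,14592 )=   114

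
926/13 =926/13 = 71.23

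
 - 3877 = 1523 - 5400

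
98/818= 49/409 = 0.12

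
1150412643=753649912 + 396762731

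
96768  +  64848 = 161616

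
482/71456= 241/35728 = 0.01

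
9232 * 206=1901792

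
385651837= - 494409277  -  -880061114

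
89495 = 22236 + 67259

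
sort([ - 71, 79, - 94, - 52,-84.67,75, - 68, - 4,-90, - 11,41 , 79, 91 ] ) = [ - 94,-90, - 84.67, - 71, - 68,  -  52 , -11, - 4,41,75,79,79,91 ] 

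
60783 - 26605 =34178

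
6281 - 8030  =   - 1749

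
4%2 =0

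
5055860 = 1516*3335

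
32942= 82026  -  49084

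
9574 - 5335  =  4239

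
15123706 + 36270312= 51394018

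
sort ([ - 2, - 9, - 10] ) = [-10, - 9, - 2 ] 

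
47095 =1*47095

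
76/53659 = 76/53659 = 0.00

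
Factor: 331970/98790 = 3^ (-1 )*37^( -1)*373^1 = 373/111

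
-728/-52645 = 728/52645 = 0.01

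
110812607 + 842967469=953780076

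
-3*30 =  - 90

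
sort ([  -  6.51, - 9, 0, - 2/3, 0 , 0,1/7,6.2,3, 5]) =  [-9, - 6.51, - 2/3, 0, 0,0,1/7, 3,  5,6.2]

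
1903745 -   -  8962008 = 10865753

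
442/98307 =442/98307 = 0.00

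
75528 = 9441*8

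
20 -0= 20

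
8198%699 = 509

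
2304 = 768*3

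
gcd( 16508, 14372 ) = 4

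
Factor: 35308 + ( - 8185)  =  3^1 * 9041^1 = 27123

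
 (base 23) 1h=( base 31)19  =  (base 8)50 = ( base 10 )40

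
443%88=3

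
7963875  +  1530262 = 9494137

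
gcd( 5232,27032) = 872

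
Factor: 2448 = 2^4 * 3^2*17^1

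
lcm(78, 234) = 234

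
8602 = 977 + 7625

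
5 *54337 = 271685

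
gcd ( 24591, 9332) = 1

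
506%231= 44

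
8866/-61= - 146+ 40/61 = -145.34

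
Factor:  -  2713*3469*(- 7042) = 66275057674 = 2^1*7^1 * 503^1 * 2713^1 * 3469^1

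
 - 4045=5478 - 9523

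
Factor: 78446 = 2^1* 61^1*643^1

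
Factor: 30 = 2^1*3^1*5^1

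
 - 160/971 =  - 1  +  811/971 = - 0.16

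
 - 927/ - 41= 22 + 25/41 = 22.61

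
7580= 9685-2105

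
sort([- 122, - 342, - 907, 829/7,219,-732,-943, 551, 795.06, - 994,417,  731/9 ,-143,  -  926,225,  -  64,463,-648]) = [ - 994, - 943 ,-926, - 907, - 732, - 648, - 342,-143,-122, - 64,731/9,829/7,219, 225, 417,  463,551,795.06]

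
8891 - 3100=5791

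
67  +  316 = 383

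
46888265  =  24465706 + 22422559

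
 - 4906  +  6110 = 1204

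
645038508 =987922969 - 342884461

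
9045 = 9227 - 182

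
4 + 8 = 12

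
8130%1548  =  390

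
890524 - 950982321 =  - 950091797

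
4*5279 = 21116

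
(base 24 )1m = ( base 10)46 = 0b101110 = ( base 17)2C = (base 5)141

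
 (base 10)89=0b1011001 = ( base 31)2r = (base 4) 1121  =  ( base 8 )131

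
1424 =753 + 671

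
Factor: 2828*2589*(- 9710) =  - 71093629320 = - 2^3*3^1*5^1*7^1*101^1*863^1*971^1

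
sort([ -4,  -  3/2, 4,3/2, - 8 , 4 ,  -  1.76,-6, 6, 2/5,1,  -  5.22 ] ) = [ - 8, - 6,-5.22, - 4,-1.76, - 3/2, 2/5,  1, 3/2, 4, 4, 6]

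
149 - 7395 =-7246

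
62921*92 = 5788732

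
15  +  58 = 73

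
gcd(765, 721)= 1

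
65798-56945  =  8853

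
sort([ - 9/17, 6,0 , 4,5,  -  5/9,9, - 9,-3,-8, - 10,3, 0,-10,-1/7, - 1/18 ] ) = [-10, - 10, - 9, - 8,-3  ,-5/9, - 9/17 ,-1/7, -1/18, 0,0,3, 4,5,  6, 9] 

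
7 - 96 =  - 89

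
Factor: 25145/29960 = 47/56= 2^ ( - 3 )*7^( - 1)*47^1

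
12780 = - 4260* (-3)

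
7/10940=7/10940 = 0.00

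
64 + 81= 145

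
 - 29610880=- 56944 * 520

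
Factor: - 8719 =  - 8719^1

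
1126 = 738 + 388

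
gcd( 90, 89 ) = 1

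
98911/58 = 98911/58= 1705.36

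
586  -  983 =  - 397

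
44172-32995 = 11177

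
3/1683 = 1/561 = 0.00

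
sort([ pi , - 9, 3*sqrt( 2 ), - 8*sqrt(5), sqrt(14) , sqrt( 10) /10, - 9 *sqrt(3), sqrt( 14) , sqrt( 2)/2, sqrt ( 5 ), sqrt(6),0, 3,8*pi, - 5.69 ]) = [  -  8*sqrt (5) , - 9*sqrt ( 3), - 9, - 5.69,0, sqrt (10 ) /10,  sqrt( 2)/2  ,  sqrt( 5), sqrt( 6), 3, pi, sqrt(14),  sqrt( 14 ), 3*sqrt( 2),8*pi] 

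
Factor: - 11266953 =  - 3^1*3755651^1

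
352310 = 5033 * 70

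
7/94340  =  7/94340=0.00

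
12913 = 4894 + 8019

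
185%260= 185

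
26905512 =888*30299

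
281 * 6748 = 1896188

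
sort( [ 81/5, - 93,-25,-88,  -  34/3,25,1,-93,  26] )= [ - 93,-93, - 88, - 25, - 34/3, 1, 81/5, 25 , 26 ] 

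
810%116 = 114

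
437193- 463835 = -26642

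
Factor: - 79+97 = 18 = 2^1*3^2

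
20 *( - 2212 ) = -44240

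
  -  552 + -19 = -571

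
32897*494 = 16251118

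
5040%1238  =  88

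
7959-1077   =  6882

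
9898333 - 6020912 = 3877421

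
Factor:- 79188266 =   -  2^1*59^1*671087^1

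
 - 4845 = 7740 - 12585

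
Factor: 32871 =3^1*10957^1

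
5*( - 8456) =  - 42280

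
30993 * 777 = 24081561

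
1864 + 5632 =7496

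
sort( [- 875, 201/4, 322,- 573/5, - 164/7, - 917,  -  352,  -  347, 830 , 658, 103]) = [ - 917,  -  875, - 352, -347, - 573/5, - 164/7,  201/4, 103, 322,658, 830]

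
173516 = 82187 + 91329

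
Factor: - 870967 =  - 870967^1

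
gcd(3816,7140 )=12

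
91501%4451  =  2481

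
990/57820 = 99/5782=   0.02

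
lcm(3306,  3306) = 3306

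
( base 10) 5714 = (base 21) ck2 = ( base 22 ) BHG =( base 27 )7MH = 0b1011001010010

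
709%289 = 131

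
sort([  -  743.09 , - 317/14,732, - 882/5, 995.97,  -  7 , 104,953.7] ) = [ - 743.09, -882/5, - 317/14, - 7,104,732,953.7,995.97] 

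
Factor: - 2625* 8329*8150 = - 2^1*3^1 * 5^5*7^1* 163^1*8329^1 = - 178188543750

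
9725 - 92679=  -  82954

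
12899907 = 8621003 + 4278904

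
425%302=123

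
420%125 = 45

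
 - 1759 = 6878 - 8637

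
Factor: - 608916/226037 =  - 2^2 * 3^1 * 7^( - 2)*11^1=- 132/49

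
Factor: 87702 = 2^1*3^1*47^1*311^1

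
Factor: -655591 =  - 101^1 * 6491^1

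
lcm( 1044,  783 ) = 3132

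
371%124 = 123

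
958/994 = 479/497= 0.96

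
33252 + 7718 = 40970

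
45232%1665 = 277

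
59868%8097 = 3189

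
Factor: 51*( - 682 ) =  - 34782 = - 2^1*3^1*11^1*17^1*31^1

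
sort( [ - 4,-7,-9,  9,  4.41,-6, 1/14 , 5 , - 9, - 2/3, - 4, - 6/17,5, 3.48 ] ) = [ - 9,  -  9,-7,-6,-4,  -  4, - 2/3, - 6/17,1/14,3.48,4.41, 5, 5 , 9] 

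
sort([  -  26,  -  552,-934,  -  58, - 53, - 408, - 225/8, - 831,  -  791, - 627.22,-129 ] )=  [- 934,  -  831 ,-791,-627.22, - 552, - 408, - 129, - 58, - 53, - 225/8, - 26 ] 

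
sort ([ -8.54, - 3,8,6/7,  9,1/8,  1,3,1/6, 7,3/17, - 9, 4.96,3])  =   [ - 9,  -  8.54, - 3,  1/8,  1/6,3/17 , 6/7,1,3,3, 4.96,7,8, 9 ] 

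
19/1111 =19/1111 = 0.02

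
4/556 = 1/139 = 0.01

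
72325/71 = 72325/71 = 1018.66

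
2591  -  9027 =-6436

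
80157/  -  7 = -11451 + 0/1 = - 11451.00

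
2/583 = 2/583 = 0.00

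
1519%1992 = 1519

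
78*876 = 68328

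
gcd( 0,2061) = 2061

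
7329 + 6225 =13554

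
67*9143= 612581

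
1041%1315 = 1041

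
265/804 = 265/804 = 0.33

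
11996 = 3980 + 8016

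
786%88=82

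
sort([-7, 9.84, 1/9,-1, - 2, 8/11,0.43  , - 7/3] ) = [ - 7, - 7/3,- 2, - 1, 1/9,0.43,  8/11, 9.84 ] 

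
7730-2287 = 5443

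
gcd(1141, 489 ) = 163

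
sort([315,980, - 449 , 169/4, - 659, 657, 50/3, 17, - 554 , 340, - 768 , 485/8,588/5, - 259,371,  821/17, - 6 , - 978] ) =[ - 978, - 768,-659 ,-554, - 449, - 259,  -  6,50/3,17,  169/4,  821/17,485/8, 588/5,315,340, 371, 657,  980 ]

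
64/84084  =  16/21021 = 0.00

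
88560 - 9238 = 79322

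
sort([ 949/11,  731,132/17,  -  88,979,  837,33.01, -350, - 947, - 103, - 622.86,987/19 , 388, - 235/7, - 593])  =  [ - 947, - 622.86, - 593, - 350, -103, - 88, - 235/7, 132/17,33.01,987/19,949/11, 388,731,837,979]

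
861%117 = 42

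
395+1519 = 1914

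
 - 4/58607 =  - 1 + 58603/58607 = - 0.00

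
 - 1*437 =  - 437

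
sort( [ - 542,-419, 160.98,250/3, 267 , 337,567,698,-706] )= [ - 706, - 542, - 419,250/3,160.98,267,337,567, 698]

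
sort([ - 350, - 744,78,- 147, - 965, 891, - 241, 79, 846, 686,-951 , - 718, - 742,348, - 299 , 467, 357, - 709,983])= [ -965, - 951, - 744, - 742,  -  718, - 709,-350,- 299, - 241, - 147, 78,79,348, 357,467, 686,846,891,983]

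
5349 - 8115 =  - 2766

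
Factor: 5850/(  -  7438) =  - 3^2 *5^2*13^1*3719^( - 1) = - 2925/3719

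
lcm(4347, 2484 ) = 17388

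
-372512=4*( - 93128)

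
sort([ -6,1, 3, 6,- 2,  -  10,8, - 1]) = [ - 10, -6, - 2, - 1, 1, 3,6,8] 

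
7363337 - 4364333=2999004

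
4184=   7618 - 3434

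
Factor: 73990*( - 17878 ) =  - 1322793220 = - 2^2*5^1*7^3*151^1*1277^1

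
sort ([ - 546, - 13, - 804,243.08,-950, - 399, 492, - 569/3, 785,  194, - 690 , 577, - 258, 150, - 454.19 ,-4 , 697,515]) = [ - 950, - 804, - 690,-546, - 454.19,-399, - 258, - 569/3, - 13, - 4,150,194, 243.08, 492,515, 577,697, 785]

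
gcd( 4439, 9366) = 1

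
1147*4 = 4588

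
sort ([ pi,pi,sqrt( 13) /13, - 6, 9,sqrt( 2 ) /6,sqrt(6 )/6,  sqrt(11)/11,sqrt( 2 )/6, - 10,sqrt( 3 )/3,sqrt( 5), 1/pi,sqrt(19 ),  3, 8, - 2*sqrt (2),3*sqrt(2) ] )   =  [ -10, - 6, - 2*sqrt( 2), sqrt( 2)/6,sqrt ( 2 )/6, sqrt( 13)/13,sqrt( 11 ) /11, 1/pi,sqrt( 6 ) /6,sqrt(3) /3,sqrt( 5 ),3,pi,pi, 3 * sqrt( 2 ),sqrt(19 ), 8,9]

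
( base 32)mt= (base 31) nk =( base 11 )607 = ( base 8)1335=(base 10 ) 733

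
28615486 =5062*5653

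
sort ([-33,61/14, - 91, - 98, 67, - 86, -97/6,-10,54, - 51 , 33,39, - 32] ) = [- 98, - 91, - 86, - 51, - 33, - 32, - 97/6 ,-10, 61/14, 33,39, 54,67 ] 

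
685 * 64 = 43840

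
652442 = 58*11249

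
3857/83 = 3857/83 = 46.47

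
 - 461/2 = -231 + 1/2 = -230.50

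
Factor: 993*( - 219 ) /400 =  - 217467/400 = -2^( - 4 )*3^2*5^( - 2 )*73^1*331^1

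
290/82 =3+22/41 = 3.54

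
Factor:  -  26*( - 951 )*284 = 2^3*3^1*13^1*71^1*317^1= 7022184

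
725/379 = 1 + 346/379 = 1.91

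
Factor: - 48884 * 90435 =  - 2^2*3^1*5^1 * 11^2*101^1*6029^1 = - 4420824540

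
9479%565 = 439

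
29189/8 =3648 + 5/8 = 3648.62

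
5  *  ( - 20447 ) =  - 102235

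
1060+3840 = 4900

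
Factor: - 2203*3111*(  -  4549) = 3^1*17^1*61^1*2203^1*4549^1 = 31176721617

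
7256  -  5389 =1867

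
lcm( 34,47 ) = 1598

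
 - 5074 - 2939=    -8013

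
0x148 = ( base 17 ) 125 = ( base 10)328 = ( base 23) E6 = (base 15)16d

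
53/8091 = 53/8091 = 0.01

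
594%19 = 5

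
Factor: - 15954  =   - 2^1 *3^1*2659^1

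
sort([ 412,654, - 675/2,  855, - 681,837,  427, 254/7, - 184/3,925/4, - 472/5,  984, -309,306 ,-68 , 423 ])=[ - 681, - 675/2, - 309 , - 472/5,-68, - 184/3,254/7, 925/4,306 , 412 , 423,427, 654, 837,855, 984]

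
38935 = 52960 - 14025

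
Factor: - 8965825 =-5^2*11^1*32603^1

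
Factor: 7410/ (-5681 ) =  - 2^1*3^1*5^1*23^( - 1 ) =- 30/23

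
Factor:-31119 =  - 3^1*11^1*23^1*41^1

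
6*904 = 5424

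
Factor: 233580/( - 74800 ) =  -2^ (-2)*3^1 * 5^( - 1)*11^( - 1)*229^1 =- 687/220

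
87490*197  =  17235530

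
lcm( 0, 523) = 0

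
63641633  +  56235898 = 119877531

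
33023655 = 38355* 861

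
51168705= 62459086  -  11290381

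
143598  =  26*5523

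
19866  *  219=4350654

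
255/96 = 2 + 21/32 = 2.66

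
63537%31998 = 31539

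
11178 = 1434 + 9744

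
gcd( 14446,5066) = 2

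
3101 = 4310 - 1209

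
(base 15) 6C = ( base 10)102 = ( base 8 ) 146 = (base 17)60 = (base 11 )93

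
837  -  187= 650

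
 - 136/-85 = 8/5 = 1.60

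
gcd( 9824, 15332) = 4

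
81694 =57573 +24121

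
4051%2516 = 1535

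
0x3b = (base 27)25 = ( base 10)59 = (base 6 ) 135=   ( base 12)4b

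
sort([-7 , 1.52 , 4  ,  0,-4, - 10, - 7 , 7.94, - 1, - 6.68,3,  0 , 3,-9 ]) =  [-10, -9, -7, - 7,-6.68, - 4 , - 1, 0,0, 1.52,  3,3,4, 7.94] 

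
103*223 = 22969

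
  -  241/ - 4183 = 241/4183 = 0.06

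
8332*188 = 1566416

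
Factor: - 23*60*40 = -2^5*3^1*5^2*23^1 = - 55200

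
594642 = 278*2139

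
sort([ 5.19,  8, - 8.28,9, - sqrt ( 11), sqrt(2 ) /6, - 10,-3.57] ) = [-10, - 8.28, - 3.57,  -  sqrt( 11),sqrt(2)/6,5.19,8,9]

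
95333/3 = 95333/3 = 31777.67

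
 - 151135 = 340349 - 491484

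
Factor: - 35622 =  - 2^1*3^2*1979^1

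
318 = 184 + 134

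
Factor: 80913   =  3^1*7^1 *3853^1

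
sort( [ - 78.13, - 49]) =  [- 78.13 , - 49 ] 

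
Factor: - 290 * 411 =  - 119190 =-2^1*3^1*5^1*29^1*137^1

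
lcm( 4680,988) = 88920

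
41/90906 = 41/90906=0.00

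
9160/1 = 9160  =  9160.00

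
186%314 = 186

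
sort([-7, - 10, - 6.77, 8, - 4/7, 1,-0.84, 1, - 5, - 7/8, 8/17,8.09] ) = [ - 10,  -  7, - 6.77, - 5, - 7/8, - 0.84, - 4/7, 8/17, 1,1, 8,8.09 ]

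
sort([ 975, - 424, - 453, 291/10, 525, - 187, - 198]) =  [ - 453, - 424, - 198 ,-187, 291/10,  525,975]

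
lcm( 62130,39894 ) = 3789930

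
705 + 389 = 1094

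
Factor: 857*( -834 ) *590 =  - 2^2 * 3^1*5^1*59^1*139^1*857^1 = - 421695420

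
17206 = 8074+9132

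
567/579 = 189/193  =  0.98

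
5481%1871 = 1739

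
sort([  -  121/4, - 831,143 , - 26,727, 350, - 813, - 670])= [ - 831, - 813, - 670, - 121/4, - 26,143 , 350 , 727]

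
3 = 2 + 1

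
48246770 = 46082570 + 2164200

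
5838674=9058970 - 3220296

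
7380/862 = 3690/431 = 8.56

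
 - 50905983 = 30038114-80944097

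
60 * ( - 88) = - 5280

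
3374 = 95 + 3279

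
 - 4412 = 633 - 5045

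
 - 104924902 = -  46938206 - 57986696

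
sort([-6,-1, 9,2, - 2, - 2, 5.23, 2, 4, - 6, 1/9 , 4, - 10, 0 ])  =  [ - 10,-6, - 6, - 2, - 2, - 1, 0, 1/9, 2, 2,4, 4, 5.23, 9 ]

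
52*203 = 10556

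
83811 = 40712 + 43099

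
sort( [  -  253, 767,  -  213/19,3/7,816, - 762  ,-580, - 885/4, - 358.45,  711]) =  [ -762, -580, - 358.45, - 253, - 885/4,  -  213/19,3/7,  711,  767,816]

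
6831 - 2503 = 4328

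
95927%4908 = 2675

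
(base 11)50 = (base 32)1n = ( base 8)67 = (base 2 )110111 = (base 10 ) 55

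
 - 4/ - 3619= 4/3619 =0.00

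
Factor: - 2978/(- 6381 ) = 2^1*3^(  -  2 )*709^(-1)*1489^1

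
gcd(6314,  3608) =902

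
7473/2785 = 7473/2785 = 2.68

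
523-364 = 159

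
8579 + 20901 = 29480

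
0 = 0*2466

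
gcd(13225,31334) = 1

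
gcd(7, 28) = 7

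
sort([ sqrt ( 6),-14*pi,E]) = [ - 14*pi, sqrt(6 ),E]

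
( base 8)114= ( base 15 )51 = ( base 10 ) 76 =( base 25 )31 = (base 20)3g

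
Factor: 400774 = 2^1*11^1*18217^1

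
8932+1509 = 10441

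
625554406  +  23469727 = 649024133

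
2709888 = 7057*384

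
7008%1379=113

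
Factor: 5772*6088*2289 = 80435313504 = 2^5*3^2*7^1  *  13^1*37^1*109^1*761^1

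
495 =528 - 33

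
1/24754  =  1/24754  =  0.00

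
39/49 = 39/49 = 0.80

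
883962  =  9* 98218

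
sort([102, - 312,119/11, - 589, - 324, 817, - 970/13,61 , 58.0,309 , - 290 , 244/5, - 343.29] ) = [-589, - 343.29 , - 324, - 312 ,-290, - 970/13, 119/11,244/5 , 58.0, 61, 102,309,  817] 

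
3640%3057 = 583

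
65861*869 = 57233209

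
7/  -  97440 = -1/13920 =- 0.00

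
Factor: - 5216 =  - 2^5*163^1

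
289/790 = 289/790 = 0.37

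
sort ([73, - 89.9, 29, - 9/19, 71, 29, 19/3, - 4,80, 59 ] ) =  [ - 89.9, - 4, -9/19,19/3,  29 , 29,  59, 71, 73,80] 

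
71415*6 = 428490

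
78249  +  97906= 176155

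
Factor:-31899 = -3^1*7^3 * 31^1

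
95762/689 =138  +  680/689 =138.99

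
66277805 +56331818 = 122609623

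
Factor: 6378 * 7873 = 2^1*3^1*1063^1*7873^1 = 50213994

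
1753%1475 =278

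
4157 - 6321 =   -  2164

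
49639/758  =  49639/758 = 65.49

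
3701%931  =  908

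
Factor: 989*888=878232 = 2^3*3^1* 23^1*37^1*43^1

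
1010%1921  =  1010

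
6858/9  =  762 = 762.00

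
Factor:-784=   -  2^4 *7^2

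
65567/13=5043+8/13 = 5043.62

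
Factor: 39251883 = 3^1*11^1*41^1*67^1*433^1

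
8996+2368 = 11364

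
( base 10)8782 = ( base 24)f5m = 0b10001001001110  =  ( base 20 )11j2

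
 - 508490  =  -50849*10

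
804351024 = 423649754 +380701270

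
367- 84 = 283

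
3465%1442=581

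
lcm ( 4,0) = 0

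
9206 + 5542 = 14748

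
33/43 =33/43  =  0.77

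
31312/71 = 31312/71  =  441.01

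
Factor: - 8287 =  - 8287^1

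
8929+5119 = 14048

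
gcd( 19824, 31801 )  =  413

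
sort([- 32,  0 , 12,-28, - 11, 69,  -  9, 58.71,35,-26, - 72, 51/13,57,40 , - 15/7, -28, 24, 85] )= [ - 72, - 32, - 28 , - 28, - 26, - 11,-9, - 15/7,0,51/13,12, 24, 35,40, 57, 58.71,69, 85] 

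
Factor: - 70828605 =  -3^2*5^1  *1573969^1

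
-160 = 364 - 524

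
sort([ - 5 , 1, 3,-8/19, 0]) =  [ - 5, -8/19, 0, 1, 3 ]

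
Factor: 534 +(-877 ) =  - 343 = -  7^3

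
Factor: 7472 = 2^4*467^1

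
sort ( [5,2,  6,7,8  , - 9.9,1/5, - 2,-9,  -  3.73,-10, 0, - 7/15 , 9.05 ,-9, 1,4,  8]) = [ - 10,-9.9, - 9, - 9, - 3.73,- 2 , - 7/15, 0,  1/5,1 , 2, 4, 5,6, 7, 8,  8, 9.05]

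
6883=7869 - 986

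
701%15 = 11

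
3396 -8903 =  - 5507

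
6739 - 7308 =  - 569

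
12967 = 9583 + 3384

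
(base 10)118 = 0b1110110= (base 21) 5D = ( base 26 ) 4E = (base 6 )314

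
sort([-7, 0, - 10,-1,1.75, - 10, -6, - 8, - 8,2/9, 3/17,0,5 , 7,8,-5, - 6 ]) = [ - 10,-10, - 8, - 8 , - 7, - 6, -6, - 5,-1, 0, 0,  3/17,  2/9, 1.75, 5, 7,  8]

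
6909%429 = 45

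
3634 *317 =1151978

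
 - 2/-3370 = 1/1685=0.00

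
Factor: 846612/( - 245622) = -162/47 =- 2^1* 3^4*47^( - 1)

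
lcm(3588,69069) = 276276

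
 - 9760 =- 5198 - 4562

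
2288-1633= 655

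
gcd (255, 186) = 3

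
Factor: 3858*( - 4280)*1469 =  - 24256480560 = - 2^4*3^1*5^1*13^1*107^1*113^1 * 643^1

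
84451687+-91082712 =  - 6631025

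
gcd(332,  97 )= 1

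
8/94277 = 8/94277 = 0.00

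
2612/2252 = 653/563=1.16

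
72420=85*852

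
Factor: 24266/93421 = 2^1*11^1*103^( - 1 ) * 907^( - 1 )*1103^1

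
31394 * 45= 1412730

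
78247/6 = 78247/6 = 13041.17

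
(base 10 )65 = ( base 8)101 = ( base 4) 1001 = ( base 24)2h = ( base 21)32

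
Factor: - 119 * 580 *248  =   -17116960 = - 2^5*5^1*7^1*17^1 * 29^1*31^1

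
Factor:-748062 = - 2^1*3^3*7^1*1979^1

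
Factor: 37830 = 2^1*3^1 *5^1 *13^1 * 97^1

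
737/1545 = 737/1545 = 0.48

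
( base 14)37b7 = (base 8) 23045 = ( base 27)DAI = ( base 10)9765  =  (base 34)8f7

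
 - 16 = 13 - 29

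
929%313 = 303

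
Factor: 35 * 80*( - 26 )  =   - 2^5*5^2*7^1*13^1 = - 72800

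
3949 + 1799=5748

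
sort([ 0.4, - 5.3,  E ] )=[ - 5.3, 0.4, E ] 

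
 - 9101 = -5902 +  - 3199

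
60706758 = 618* 98231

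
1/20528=1/20528  =  0.00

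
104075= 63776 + 40299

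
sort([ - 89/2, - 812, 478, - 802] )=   [ - 812 , - 802,  -  89/2,478 ]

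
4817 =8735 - 3918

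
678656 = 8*84832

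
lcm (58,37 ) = 2146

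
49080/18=8180/3= 2726.67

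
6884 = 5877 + 1007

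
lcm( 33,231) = 231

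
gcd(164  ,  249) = 1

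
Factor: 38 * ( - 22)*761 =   -  636196 = - 2^2* 11^1*19^1 * 761^1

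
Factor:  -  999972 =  - 2^2*3^3 * 47^1 * 197^1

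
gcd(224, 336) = 112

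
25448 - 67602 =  - 42154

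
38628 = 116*333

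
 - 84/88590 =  - 14/14765 = - 0.00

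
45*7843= 352935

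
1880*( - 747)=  - 1404360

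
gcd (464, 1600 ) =16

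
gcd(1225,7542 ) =1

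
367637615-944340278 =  - 576702663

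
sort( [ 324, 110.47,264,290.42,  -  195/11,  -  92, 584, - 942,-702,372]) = [ - 942,- 702,-92, - 195/11, 110.47,264, 290.42,324, 372,584] 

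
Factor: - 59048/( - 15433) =88/23 = 2^3*11^1*23^(-1)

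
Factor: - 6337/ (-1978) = 2^( - 1)*23^(  -  1 )  *  43^( - 1)*6337^1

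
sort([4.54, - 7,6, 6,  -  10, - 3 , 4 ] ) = [ - 10, - 7,-3 , 4,  4.54, 6,6 ]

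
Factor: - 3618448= -2^4*139^1*1627^1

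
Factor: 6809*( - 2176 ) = -2^7 * 11^1*17^1*619^1 = - 14816384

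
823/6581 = 823/6581 = 0.13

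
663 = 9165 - 8502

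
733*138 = 101154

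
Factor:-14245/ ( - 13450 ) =2^(-1)*5^( - 1)*7^1*11^1*37^1*269^( - 1) = 2849/2690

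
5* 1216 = 6080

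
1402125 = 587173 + 814952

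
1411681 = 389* 3629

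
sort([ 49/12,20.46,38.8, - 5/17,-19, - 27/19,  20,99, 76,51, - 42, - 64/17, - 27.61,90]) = [-42,-27.61, - 19, -64/17, - 27/19, - 5/17,49/12,20,20.46,38.8,51,76, 90,99] 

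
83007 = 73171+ 9836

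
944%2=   0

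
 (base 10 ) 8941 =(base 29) AI9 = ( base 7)35032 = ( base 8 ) 21355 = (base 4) 2023231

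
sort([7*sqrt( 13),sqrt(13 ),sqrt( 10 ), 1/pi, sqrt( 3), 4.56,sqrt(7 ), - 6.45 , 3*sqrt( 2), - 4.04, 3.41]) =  [ - 6.45, -4.04, 1/pi, sqrt ( 3),  sqrt( 7), sqrt( 10 ), 3.41,  sqrt( 13 ),3*sqrt( 2 ), 4.56, 7*sqrt( 13) ]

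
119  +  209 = 328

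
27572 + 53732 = 81304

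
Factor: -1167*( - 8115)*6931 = 65637990855 = 3^2*5^1*29^1*239^1*389^1*541^1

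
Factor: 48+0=2^4 * 3^1= 48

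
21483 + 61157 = 82640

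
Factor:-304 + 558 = 254  =  2^1* 127^1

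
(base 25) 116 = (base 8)1220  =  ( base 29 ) MI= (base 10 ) 656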